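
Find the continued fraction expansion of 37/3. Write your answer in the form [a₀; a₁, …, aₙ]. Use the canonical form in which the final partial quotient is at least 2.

[12; 3]

37 = 12·3 + 1, so a_0 = 12
3 = 3·1 + 0, so a_1 = 3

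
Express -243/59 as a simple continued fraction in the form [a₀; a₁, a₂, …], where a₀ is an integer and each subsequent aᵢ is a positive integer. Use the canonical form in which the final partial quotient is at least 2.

⌊-243/59⌋ = -5, remainder 52
⌊59/52⌋ = 1, remainder 7
⌊52/7⌋ = 7, remainder 3
⌊7/3⌋ = 2, remainder 1
⌊3/1⌋ = 3, remainder 0

[-5; 1, 7, 2, 3]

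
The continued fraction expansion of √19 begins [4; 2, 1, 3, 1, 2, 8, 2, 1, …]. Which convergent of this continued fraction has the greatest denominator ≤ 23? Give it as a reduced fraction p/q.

a_0 = 4: 4/1  (≤ bound)
a_1 = 2: 9/2  (≤ bound)
a_2 = 1: 13/3  (≤ bound)
a_3 = 3: 48/11  (≤ bound)
a_4 = 1: 61/14  (≤ bound)
a_5 = 2: 170/39  (> 23, stop)

61/14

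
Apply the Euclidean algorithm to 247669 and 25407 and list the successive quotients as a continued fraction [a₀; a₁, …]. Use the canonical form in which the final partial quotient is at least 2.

[9; 1, 2, 1, 31, 2, 32, 3]

Repeatedly divide and take the remainder:
247669 = 9·25407 + 19006, so a_0 = 9
25407 = 1·19006 + 6401, so a_1 = 1
19006 = 2·6401 + 6204, so a_2 = 2
6401 = 1·6204 + 197, so a_3 = 1
6204 = 31·197 + 97, so a_4 = 31
197 = 2·97 + 3, so a_5 = 2
97 = 32·3 + 1, so a_6 = 32
3 = 3·1 + 0, so a_7 = 3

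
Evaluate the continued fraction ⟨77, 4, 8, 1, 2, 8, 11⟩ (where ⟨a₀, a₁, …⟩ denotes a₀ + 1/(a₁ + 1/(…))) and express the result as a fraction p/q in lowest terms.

767023/9930

Collapse the nested fraction from the inside out:
Start with 11.
8 + 1/(11/1) = 8 + 1/11 = 89/11
2 + 1/(89/11) = 2 + 11/89 = 189/89
1 + 1/(189/89) = 1 + 89/189 = 278/189
8 + 1/(278/189) = 8 + 189/278 = 2413/278
4 + 1/(2413/278) = 4 + 278/2413 = 9930/2413
77 + 1/(9930/2413) = 77 + 2413/9930 = 767023/9930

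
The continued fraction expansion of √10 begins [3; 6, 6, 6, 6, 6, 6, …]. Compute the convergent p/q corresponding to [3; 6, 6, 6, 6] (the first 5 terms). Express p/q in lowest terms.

Work from the innermost term outward:
Start with 6.
6 + 1/(6/1) = 6 + 1/6 = 37/6
6 + 1/(37/6) = 6 + 6/37 = 228/37
6 + 1/(228/37) = 6 + 37/228 = 1405/228
3 + 1/(1405/228) = 3 + 228/1405 = 4443/1405

4443/1405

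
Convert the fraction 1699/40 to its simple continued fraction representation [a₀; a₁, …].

[42; 2, 9, 2]

Repeatedly divide and take the remainder:
⌊1699/40⌋ = 42, remainder 19
⌊40/19⌋ = 2, remainder 2
⌊19/2⌋ = 9, remainder 1
⌊2/1⌋ = 2, remainder 0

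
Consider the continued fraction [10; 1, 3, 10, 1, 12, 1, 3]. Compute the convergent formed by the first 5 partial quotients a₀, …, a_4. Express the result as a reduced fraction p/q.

484/45

Work from the innermost term outward:
Start with 1.
10 + 1/(1/1) = 10 + 1/1 = 11/1
3 + 1/(11/1) = 3 + 1/11 = 34/11
1 + 1/(34/11) = 1 + 11/34 = 45/34
10 + 1/(45/34) = 10 + 34/45 = 484/45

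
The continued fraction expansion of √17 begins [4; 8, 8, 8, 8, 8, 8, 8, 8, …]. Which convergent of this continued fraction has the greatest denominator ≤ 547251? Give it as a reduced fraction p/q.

List convergents until the denominator exceeds the bound:
a_0 = 4: 4/1  (≤ bound)
a_1 = 8: 33/8  (≤ bound)
a_2 = 8: 268/65  (≤ bound)
a_3 = 8: 2177/528  (≤ bound)
a_4 = 8: 17684/4289  (≤ bound)
a_5 = 8: 143649/34840  (≤ bound)
a_6 = 8: 1166876/283009  (≤ bound)
a_7 = 8: 9478657/2298912  (> 547251, stop)

1166876/283009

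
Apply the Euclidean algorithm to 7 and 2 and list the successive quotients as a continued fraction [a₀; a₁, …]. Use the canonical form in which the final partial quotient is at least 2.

[3; 2]

⌊7/2⌋ = 3, remainder 1
⌊2/1⌋ = 2, remainder 0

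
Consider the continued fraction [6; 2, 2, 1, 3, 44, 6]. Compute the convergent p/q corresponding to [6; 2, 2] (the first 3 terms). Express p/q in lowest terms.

32/5

Use the convergent recurrence hₖ = aₖ·hₖ₋₁ + hₖ₋₂ (and likewise for the denominators kₖ):
a_0 = 6: 6/1
a_1 = 2: 13/2
a_2 = 2: 32/5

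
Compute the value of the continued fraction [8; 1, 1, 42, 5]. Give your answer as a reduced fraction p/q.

3632/427

Compute successive convergents:
a_0 = 8: 8/1
a_1 = 1: 9/1
a_2 = 1: 17/2
a_3 = 42: 723/85
a_4 = 5: 3632/427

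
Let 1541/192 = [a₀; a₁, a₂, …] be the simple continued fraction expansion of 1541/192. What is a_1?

1541 ÷ 192 → quotient 8, remainder 5
192 ÷ 5 → quotient 38, remainder 2

38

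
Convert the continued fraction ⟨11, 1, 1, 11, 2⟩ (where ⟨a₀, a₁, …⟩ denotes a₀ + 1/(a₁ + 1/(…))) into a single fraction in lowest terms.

553/48

Start with 2.
11 + 1/(2/1) = 11 + 1/2 = 23/2
1 + 1/(23/2) = 1 + 2/23 = 25/23
1 + 1/(25/23) = 1 + 23/25 = 48/25
11 + 1/(48/25) = 11 + 25/48 = 553/48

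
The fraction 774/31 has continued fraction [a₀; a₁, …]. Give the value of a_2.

30

Apply division with remainder until the remainder is 0:
⌊774/31⌋ = 24, remainder 30
⌊31/30⌋ = 1, remainder 1
⌊30/1⌋ = 30, remainder 0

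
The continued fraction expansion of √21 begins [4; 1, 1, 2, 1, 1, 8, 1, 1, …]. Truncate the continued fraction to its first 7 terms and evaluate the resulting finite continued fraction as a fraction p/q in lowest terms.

Use the convergent recurrence hₖ = aₖ·hₖ₋₁ + hₖ₋₂ (and likewise for the denominators kₖ):
a_0 = 4: 4/1
a_1 = 1: 5/1
a_2 = 1: 9/2
a_3 = 2: 23/5
a_4 = 1: 32/7
a_5 = 1: 55/12
a_6 = 8: 472/103

472/103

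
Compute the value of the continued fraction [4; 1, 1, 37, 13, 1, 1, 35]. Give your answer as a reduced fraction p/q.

324781/72067

a_0 = 4: 4/1
a_1 = 1: 5/1
a_2 = 1: 9/2
a_3 = 37: 338/75
a_4 = 13: 4403/977
a_5 = 1: 4741/1052
a_6 = 1: 9144/2029
a_7 = 35: 324781/72067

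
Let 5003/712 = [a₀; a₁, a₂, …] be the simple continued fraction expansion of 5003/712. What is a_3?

9

⌊5003/712⌋ = 7, remainder 19
⌊712/19⌋ = 37, remainder 9
⌊19/9⌋ = 2, remainder 1
⌊9/1⌋ = 9, remainder 0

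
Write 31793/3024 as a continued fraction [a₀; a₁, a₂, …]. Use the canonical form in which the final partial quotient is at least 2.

[10; 1, 1, 17, 1, 15, 2, 2]

Apply division with remainder until the remainder is 0:
31793 ÷ 3024 → quotient 10, remainder 1553
3024 ÷ 1553 → quotient 1, remainder 1471
1553 ÷ 1471 → quotient 1, remainder 82
1471 ÷ 82 → quotient 17, remainder 77
82 ÷ 77 → quotient 1, remainder 5
77 ÷ 5 → quotient 15, remainder 2
5 ÷ 2 → quotient 2, remainder 1
2 ÷ 1 → quotient 2, remainder 0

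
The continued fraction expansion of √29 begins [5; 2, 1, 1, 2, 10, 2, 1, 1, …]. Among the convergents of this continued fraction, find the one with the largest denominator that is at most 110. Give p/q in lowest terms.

70/13

List convergents until the denominator exceeds the bound:
a_0 = 5: 5/1  (≤ bound)
a_1 = 2: 11/2  (≤ bound)
a_2 = 1: 16/3  (≤ bound)
a_3 = 1: 27/5  (≤ bound)
a_4 = 2: 70/13  (≤ bound)
a_5 = 10: 727/135  (> 110, stop)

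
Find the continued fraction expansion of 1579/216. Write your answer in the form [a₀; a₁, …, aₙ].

[7; 3, 4, 2, 7]

Run the Euclidean algorithm, recording each quotient:
⌊1579/216⌋ = 7, remainder 67
⌊216/67⌋ = 3, remainder 15
⌊67/15⌋ = 4, remainder 7
⌊15/7⌋ = 2, remainder 1
⌊7/1⌋ = 7, remainder 0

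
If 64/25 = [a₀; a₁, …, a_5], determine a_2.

1

Run the Euclidean algorithm, recording each quotient:
⌊64/25⌋ = 2, remainder 14
⌊25/14⌋ = 1, remainder 11
⌊14/11⌋ = 1, remainder 3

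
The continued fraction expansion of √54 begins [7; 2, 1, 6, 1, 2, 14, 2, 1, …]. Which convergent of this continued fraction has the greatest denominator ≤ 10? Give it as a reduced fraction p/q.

a_0 = 7: 7/1  (≤ bound)
a_1 = 2: 15/2  (≤ bound)
a_2 = 1: 22/3  (≤ bound)
a_3 = 6: 147/20  (> 10, stop)

22/3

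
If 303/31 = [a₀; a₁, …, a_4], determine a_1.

Run the Euclidean algorithm, recording each quotient:
303 ÷ 31 → quotient 9, remainder 24
31 ÷ 24 → quotient 1, remainder 7

1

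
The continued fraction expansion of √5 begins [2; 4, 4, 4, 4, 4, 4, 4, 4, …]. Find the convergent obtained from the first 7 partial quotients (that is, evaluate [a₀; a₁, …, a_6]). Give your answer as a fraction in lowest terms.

12238/5473

Use the convergent recurrence hₖ = aₖ·hₖ₋₁ + hₖ₋₂ (and likewise for the denominators kₖ):
a_0 = 2: 2/1
a_1 = 4: 9/4
a_2 = 4: 38/17
a_3 = 4: 161/72
a_4 = 4: 682/305
a_5 = 4: 2889/1292
a_6 = 4: 12238/5473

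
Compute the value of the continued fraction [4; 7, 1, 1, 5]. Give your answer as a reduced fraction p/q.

343/83

Collapse the nested fraction from the inside out:
Start with 5.
1 + 1/(5/1) = 1 + 1/5 = 6/5
1 + 1/(6/5) = 1 + 5/6 = 11/6
7 + 1/(11/6) = 7 + 6/11 = 83/11
4 + 1/(83/11) = 4 + 11/83 = 343/83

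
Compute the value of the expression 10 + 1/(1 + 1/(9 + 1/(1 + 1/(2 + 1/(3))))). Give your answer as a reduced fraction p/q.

1167/107

Build up convergents one term at a time:
a_0 = 10: 10/1
a_1 = 1: 11/1
a_2 = 9: 109/10
a_3 = 1: 120/11
a_4 = 2: 349/32
a_5 = 3: 1167/107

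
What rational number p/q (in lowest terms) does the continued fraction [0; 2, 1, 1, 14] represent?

Collapse the nested fraction from the inside out:
Start with 14.
1 + 1/(14/1) = 1 + 1/14 = 15/14
1 + 1/(15/14) = 1 + 14/15 = 29/15
2 + 1/(29/15) = 2 + 15/29 = 73/29
0 + 1/(73/29) = 0 + 29/73 = 29/73

29/73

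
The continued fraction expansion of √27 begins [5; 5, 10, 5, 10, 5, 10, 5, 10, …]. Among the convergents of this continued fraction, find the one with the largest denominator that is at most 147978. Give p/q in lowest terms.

716035/137801

a_0 = 5: 5/1  (≤ bound)
a_1 = 5: 26/5  (≤ bound)
a_2 = 10: 265/51  (≤ bound)
a_3 = 5: 1351/260  (≤ bound)
a_4 = 10: 13775/2651  (≤ bound)
a_5 = 5: 70226/13515  (≤ bound)
a_6 = 10: 716035/137801  (≤ bound)
a_7 = 5: 3650401/702520  (> 147978, stop)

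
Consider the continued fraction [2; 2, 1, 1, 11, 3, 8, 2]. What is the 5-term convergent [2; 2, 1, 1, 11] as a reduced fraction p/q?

139/58

Work from the innermost term outward:
Start with 11.
1 + 1/(11/1) = 1 + 1/11 = 12/11
1 + 1/(12/11) = 1 + 11/12 = 23/12
2 + 1/(23/12) = 2 + 12/23 = 58/23
2 + 1/(58/23) = 2 + 23/58 = 139/58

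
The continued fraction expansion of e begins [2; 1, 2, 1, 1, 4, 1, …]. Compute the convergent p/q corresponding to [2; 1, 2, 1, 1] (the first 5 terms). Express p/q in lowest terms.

19/7

Start with 1.
1 + 1/(1/1) = 1 + 1/1 = 2/1
2 + 1/(2/1) = 2 + 1/2 = 5/2
1 + 1/(5/2) = 1 + 2/5 = 7/5
2 + 1/(7/5) = 2 + 5/7 = 19/7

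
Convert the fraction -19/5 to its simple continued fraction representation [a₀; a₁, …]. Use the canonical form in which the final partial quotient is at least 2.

Repeatedly divide and take the remainder:
-19 = -4·5 + 1, so a_0 = -4
5 = 5·1 + 0, so a_1 = 5

[-4; 5]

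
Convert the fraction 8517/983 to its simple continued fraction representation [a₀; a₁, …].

Repeatedly divide and take the remainder:
8517 ÷ 983 → quotient 8, remainder 653
983 ÷ 653 → quotient 1, remainder 330
653 ÷ 330 → quotient 1, remainder 323
330 ÷ 323 → quotient 1, remainder 7
323 ÷ 7 → quotient 46, remainder 1
7 ÷ 1 → quotient 7, remainder 0

[8; 1, 1, 1, 46, 7]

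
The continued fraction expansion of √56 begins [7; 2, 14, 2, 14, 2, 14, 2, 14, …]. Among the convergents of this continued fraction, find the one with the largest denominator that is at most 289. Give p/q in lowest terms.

449/60

a_0 = 7: 7/1  (≤ bound)
a_1 = 2: 15/2  (≤ bound)
a_2 = 14: 217/29  (≤ bound)
a_3 = 2: 449/60  (≤ bound)
a_4 = 14: 6503/869  (> 289, stop)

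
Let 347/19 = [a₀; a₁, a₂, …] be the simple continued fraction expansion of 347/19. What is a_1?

3

347 = 18·19 + 5, so a_0 = 18
19 = 3·5 + 4, so a_1 = 3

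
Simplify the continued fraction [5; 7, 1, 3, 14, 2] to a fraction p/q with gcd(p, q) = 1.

a_0 = 5: 5/1
a_1 = 7: 36/7
a_2 = 1: 41/8
a_3 = 3: 159/31
a_4 = 14: 2267/442
a_5 = 2: 4693/915

4693/915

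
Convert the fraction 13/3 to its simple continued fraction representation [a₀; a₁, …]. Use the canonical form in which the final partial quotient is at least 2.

[4; 3]

⌊13/3⌋ = 4, remainder 1
⌊3/1⌋ = 3, remainder 0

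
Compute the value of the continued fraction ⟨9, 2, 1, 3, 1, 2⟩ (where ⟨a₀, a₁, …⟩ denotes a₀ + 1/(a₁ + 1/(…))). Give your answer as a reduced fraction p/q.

Start with 2.
1 + 1/(2/1) = 1 + 1/2 = 3/2
3 + 1/(3/2) = 3 + 2/3 = 11/3
1 + 1/(11/3) = 1 + 3/11 = 14/11
2 + 1/(14/11) = 2 + 11/14 = 39/14
9 + 1/(39/14) = 9 + 14/39 = 365/39

365/39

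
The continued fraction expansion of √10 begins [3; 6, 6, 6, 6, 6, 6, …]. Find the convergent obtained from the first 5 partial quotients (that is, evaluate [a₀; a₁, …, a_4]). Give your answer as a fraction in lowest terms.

Start with 6.
6 + 1/(6/1) = 6 + 1/6 = 37/6
6 + 1/(37/6) = 6 + 6/37 = 228/37
6 + 1/(228/37) = 6 + 37/228 = 1405/228
3 + 1/(1405/228) = 3 + 228/1405 = 4443/1405

4443/1405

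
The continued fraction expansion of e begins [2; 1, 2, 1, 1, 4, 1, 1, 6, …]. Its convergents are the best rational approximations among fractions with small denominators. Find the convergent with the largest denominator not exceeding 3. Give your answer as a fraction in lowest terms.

List convergents until the denominator exceeds the bound:
a_0 = 2: 2/1  (≤ bound)
a_1 = 1: 3/1  (≤ bound)
a_2 = 2: 8/3  (≤ bound)
a_3 = 1: 11/4  (> 3, stop)

8/3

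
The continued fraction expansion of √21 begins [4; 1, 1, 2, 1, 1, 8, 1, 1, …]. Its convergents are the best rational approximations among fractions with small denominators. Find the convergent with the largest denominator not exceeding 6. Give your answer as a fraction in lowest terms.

a_0 = 4: 4/1  (≤ bound)
a_1 = 1: 5/1  (≤ bound)
a_2 = 1: 9/2  (≤ bound)
a_3 = 2: 23/5  (≤ bound)
a_4 = 1: 32/7  (> 6, stop)

23/5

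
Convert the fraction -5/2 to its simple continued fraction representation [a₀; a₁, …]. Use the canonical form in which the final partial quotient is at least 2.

⌊-5/2⌋ = -3, remainder 1
⌊2/1⌋ = 2, remainder 0

[-3; 2]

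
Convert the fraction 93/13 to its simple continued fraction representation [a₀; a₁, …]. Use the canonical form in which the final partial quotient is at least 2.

93 = 7·13 + 2, so a_0 = 7
13 = 6·2 + 1, so a_1 = 6
2 = 2·1 + 0, so a_2 = 2

[7; 6, 2]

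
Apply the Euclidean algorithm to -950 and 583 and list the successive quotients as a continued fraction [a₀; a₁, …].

[-2; 2, 1, 2, 3, 10, 2]

⌊-950/583⌋ = -2, remainder 216
⌊583/216⌋ = 2, remainder 151
⌊216/151⌋ = 1, remainder 65
⌊151/65⌋ = 2, remainder 21
⌊65/21⌋ = 3, remainder 2
⌊21/2⌋ = 10, remainder 1
⌊2/1⌋ = 2, remainder 0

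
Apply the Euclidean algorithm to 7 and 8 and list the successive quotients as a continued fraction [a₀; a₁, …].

Apply division with remainder until the remainder is 0:
7 = 0·8 + 7, so a_0 = 0
8 = 1·7 + 1, so a_1 = 1
7 = 7·1 + 0, so a_2 = 7

[0; 1, 7]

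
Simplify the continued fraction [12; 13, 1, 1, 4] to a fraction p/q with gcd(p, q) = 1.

1473/122

Start with 4.
1 + 1/(4/1) = 1 + 1/4 = 5/4
1 + 1/(5/4) = 1 + 4/5 = 9/5
13 + 1/(9/5) = 13 + 5/9 = 122/9
12 + 1/(122/9) = 12 + 9/122 = 1473/122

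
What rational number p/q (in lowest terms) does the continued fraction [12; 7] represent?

Collapse the nested fraction from the inside out:
Start with 7.
12 + 1/(7/1) = 12 + 1/7 = 85/7

85/7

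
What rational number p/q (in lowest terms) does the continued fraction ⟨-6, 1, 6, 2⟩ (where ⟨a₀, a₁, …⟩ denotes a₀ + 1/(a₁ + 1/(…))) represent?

Start with 2.
6 + 1/(2/1) = 6 + 1/2 = 13/2
1 + 1/(13/2) = 1 + 2/13 = 15/13
-6 + 1/(15/13) = -6 + 13/15 = -77/15

-77/15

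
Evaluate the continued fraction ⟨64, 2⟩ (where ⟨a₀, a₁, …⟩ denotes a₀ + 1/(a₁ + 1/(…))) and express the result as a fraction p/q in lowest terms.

129/2

Start with 2.
64 + 1/(2/1) = 64 + 1/2 = 129/2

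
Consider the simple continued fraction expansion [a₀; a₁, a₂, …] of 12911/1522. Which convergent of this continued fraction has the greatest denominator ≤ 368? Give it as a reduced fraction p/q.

List convergents until the denominator exceeds the bound:
a_0 = 8: 8/1  (≤ bound)
a_1 = 2: 17/2  (≤ bound)
a_2 = 14: 246/29  (≤ bound)
a_3 = 7: 1739/205  (≤ bound)
a_4 = 2: 3724/439  (> 368, stop)

1739/205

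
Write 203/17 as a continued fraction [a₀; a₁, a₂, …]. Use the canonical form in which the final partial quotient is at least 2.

203 = 11·17 + 16, so a_0 = 11
17 = 1·16 + 1, so a_1 = 1
16 = 16·1 + 0, so a_2 = 16

[11; 1, 16]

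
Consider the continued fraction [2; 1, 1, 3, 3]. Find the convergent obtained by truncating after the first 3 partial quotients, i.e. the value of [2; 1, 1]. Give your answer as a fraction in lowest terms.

Compute successive convergents:
a_0 = 2: 2/1
a_1 = 1: 3/1
a_2 = 1: 5/2

5/2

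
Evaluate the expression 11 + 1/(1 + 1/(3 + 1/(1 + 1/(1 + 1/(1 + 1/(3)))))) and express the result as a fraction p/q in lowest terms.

Collapse the nested fraction from the inside out:
Start with 3.
1 + 1/(3/1) = 1 + 1/3 = 4/3
1 + 1/(4/3) = 1 + 3/4 = 7/4
1 + 1/(7/4) = 1 + 4/7 = 11/7
3 + 1/(11/7) = 3 + 7/11 = 40/11
1 + 1/(40/11) = 1 + 11/40 = 51/40
11 + 1/(51/40) = 11 + 40/51 = 601/51

601/51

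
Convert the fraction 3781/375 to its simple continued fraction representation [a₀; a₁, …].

[10; 12, 10, 3]

Apply division with remainder until the remainder is 0:
3781 ÷ 375 → quotient 10, remainder 31
375 ÷ 31 → quotient 12, remainder 3
31 ÷ 3 → quotient 10, remainder 1
3 ÷ 1 → quotient 3, remainder 0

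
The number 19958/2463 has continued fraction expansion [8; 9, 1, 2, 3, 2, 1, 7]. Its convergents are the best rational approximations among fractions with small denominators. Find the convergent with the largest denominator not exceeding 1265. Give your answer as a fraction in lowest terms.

a_0 = 8: 8/1  (≤ bound)
a_1 = 9: 73/9  (≤ bound)
a_2 = 1: 81/10  (≤ bound)
a_3 = 2: 235/29  (≤ bound)
a_4 = 3: 786/97  (≤ bound)
a_5 = 2: 1807/223  (≤ bound)
a_6 = 1: 2593/320  (≤ bound)
a_7 = 7: 19958/2463  (> 1265, stop)

2593/320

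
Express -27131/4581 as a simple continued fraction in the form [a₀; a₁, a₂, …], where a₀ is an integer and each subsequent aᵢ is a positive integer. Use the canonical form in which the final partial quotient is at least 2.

[-6; 12, 1, 9, 2, 3, 1, 3]

Repeatedly divide and take the remainder:
-27131 ÷ 4581 → quotient -6, remainder 355
4581 ÷ 355 → quotient 12, remainder 321
355 ÷ 321 → quotient 1, remainder 34
321 ÷ 34 → quotient 9, remainder 15
34 ÷ 15 → quotient 2, remainder 4
15 ÷ 4 → quotient 3, remainder 3
4 ÷ 3 → quotient 1, remainder 1
3 ÷ 1 → quotient 3, remainder 0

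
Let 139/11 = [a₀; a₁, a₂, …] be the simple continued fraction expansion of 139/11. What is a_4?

3

139 = 12·11 + 7, so a_0 = 12
11 = 1·7 + 4, so a_1 = 1
7 = 1·4 + 3, so a_2 = 1
4 = 1·3 + 1, so a_3 = 1
3 = 3·1 + 0, so a_4 = 3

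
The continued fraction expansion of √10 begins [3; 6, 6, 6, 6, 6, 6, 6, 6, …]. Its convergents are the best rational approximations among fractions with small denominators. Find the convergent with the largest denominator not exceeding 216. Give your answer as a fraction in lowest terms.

117/37

List convergents until the denominator exceeds the bound:
a_0 = 3: 3/1  (≤ bound)
a_1 = 6: 19/6  (≤ bound)
a_2 = 6: 117/37  (≤ bound)
a_3 = 6: 721/228  (> 216, stop)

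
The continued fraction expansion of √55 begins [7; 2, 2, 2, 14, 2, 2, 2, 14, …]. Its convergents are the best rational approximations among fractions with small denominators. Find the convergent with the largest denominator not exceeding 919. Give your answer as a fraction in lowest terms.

6593/889

List convergents until the denominator exceeds the bound:
a_0 = 7: 7/1  (≤ bound)
a_1 = 2: 15/2  (≤ bound)
a_2 = 2: 37/5  (≤ bound)
a_3 = 2: 89/12  (≤ bound)
a_4 = 14: 1283/173  (≤ bound)
a_5 = 2: 2655/358  (≤ bound)
a_6 = 2: 6593/889  (≤ bound)
a_7 = 2: 15841/2136  (> 919, stop)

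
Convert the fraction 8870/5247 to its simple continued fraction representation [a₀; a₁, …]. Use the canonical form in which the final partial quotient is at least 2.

8870 ÷ 5247 → quotient 1, remainder 3623
5247 ÷ 3623 → quotient 1, remainder 1624
3623 ÷ 1624 → quotient 2, remainder 375
1624 ÷ 375 → quotient 4, remainder 124
375 ÷ 124 → quotient 3, remainder 3
124 ÷ 3 → quotient 41, remainder 1
3 ÷ 1 → quotient 3, remainder 0

[1; 1, 2, 4, 3, 41, 3]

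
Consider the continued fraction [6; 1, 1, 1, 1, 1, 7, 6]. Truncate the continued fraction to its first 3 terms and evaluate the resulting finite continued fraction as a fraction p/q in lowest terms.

13/2

a_0 = 6: 6/1
a_1 = 1: 7/1
a_2 = 1: 13/2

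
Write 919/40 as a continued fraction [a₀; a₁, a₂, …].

[22; 1, 39]

Run the Euclidean algorithm, recording each quotient:
919 ÷ 40 → quotient 22, remainder 39
40 ÷ 39 → quotient 1, remainder 1
39 ÷ 1 → quotient 39, remainder 0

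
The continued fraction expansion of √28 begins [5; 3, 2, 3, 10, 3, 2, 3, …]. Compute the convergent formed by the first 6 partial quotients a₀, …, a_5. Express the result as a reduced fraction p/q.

a_0 = 5: 5/1
a_1 = 3: 16/3
a_2 = 2: 37/7
a_3 = 3: 127/24
a_4 = 10: 1307/247
a_5 = 3: 4048/765

4048/765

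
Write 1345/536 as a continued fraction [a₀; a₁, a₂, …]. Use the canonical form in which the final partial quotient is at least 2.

[2; 1, 1, 26, 3, 3]

1345 = 2·536 + 273, so a_0 = 2
536 = 1·273 + 263, so a_1 = 1
273 = 1·263 + 10, so a_2 = 1
263 = 26·10 + 3, so a_3 = 26
10 = 3·3 + 1, so a_4 = 3
3 = 3·1 + 0, so a_5 = 3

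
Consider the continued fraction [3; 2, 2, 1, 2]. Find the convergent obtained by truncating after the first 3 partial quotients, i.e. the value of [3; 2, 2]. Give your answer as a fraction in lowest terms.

17/5

a_0 = 3: 3/1
a_1 = 2: 7/2
a_2 = 2: 17/5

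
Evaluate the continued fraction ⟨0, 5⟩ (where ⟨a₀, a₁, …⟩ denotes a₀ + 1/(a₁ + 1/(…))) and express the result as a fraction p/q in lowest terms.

1/5

Starting at the tail and folding back:
Start with 5.
0 + 1/(5/1) = 0 + 1/5 = 1/5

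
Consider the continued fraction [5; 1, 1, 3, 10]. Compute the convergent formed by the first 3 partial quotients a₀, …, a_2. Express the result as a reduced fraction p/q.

11/2

Start with 1.
1 + 1/(1/1) = 1 + 1/1 = 2/1
5 + 1/(2/1) = 5 + 1/2 = 11/2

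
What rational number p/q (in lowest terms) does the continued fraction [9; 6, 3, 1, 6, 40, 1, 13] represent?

890210/97187

Work from the innermost term outward:
Start with 13.
1 + 1/(13/1) = 1 + 1/13 = 14/13
40 + 1/(14/13) = 40 + 13/14 = 573/14
6 + 1/(573/14) = 6 + 14/573 = 3452/573
1 + 1/(3452/573) = 1 + 573/3452 = 4025/3452
3 + 1/(4025/3452) = 3 + 3452/4025 = 15527/4025
6 + 1/(15527/4025) = 6 + 4025/15527 = 97187/15527
9 + 1/(97187/15527) = 9 + 15527/97187 = 890210/97187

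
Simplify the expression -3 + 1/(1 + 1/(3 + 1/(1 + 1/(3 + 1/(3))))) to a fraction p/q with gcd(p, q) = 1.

-137/62

Start with 3.
3 + 1/(3/1) = 3 + 1/3 = 10/3
1 + 1/(10/3) = 1 + 3/10 = 13/10
3 + 1/(13/10) = 3 + 10/13 = 49/13
1 + 1/(49/13) = 1 + 13/49 = 62/49
-3 + 1/(62/49) = -3 + 49/62 = -137/62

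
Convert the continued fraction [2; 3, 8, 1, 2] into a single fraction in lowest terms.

188/81

Start with 2.
1 + 1/(2/1) = 1 + 1/2 = 3/2
8 + 1/(3/2) = 8 + 2/3 = 26/3
3 + 1/(26/3) = 3 + 3/26 = 81/26
2 + 1/(81/26) = 2 + 26/81 = 188/81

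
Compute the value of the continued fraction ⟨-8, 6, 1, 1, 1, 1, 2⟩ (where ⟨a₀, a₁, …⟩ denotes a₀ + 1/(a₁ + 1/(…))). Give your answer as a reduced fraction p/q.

-675/86

a_0 = -8: -8/1
a_1 = 6: -47/6
a_2 = 1: -55/7
a_3 = 1: -102/13
a_4 = 1: -157/20
a_5 = 1: -259/33
a_6 = 2: -675/86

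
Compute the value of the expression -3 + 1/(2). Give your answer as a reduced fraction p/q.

Start with 2.
-3 + 1/(2/1) = -3 + 1/2 = -5/2

-5/2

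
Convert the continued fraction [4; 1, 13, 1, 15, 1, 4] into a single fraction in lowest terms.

6191/1255

Start with 4.
1 + 1/(4/1) = 1 + 1/4 = 5/4
15 + 1/(5/4) = 15 + 4/5 = 79/5
1 + 1/(79/5) = 1 + 5/79 = 84/79
13 + 1/(84/79) = 13 + 79/84 = 1171/84
1 + 1/(1171/84) = 1 + 84/1171 = 1255/1171
4 + 1/(1255/1171) = 4 + 1171/1255 = 6191/1255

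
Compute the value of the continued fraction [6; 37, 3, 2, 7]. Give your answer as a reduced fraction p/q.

11686/1939

Build up convergents one term at a time:
a_0 = 6: 6/1
a_1 = 37: 223/37
a_2 = 3: 675/112
a_3 = 2: 1573/261
a_4 = 7: 11686/1939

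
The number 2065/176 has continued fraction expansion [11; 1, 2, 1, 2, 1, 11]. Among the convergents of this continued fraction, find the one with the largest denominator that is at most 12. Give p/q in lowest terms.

129/11

List convergents until the denominator exceeds the bound:
a_0 = 11: 11/1  (≤ bound)
a_1 = 1: 12/1  (≤ bound)
a_2 = 2: 35/3  (≤ bound)
a_3 = 1: 47/4  (≤ bound)
a_4 = 2: 129/11  (≤ bound)
a_5 = 1: 176/15  (> 12, stop)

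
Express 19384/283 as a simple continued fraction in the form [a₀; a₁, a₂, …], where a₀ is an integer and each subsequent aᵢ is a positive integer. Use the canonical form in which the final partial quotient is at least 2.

[68; 2, 46, 1, 2]

⌊19384/283⌋ = 68, remainder 140
⌊283/140⌋ = 2, remainder 3
⌊140/3⌋ = 46, remainder 2
⌊3/2⌋ = 1, remainder 1
⌊2/1⌋ = 2, remainder 0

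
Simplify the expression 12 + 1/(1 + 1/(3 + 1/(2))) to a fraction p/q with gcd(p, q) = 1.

a_0 = 12: 12/1
a_1 = 1: 13/1
a_2 = 3: 51/4
a_3 = 2: 115/9

115/9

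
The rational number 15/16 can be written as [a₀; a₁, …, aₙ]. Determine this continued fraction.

[0; 1, 15]

15 ÷ 16 → quotient 0, remainder 15
16 ÷ 15 → quotient 1, remainder 1
15 ÷ 1 → quotient 15, remainder 0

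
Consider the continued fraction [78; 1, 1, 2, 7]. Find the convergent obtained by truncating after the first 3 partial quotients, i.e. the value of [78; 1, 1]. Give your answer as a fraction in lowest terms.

157/2

Use the convergent recurrence hₖ = aₖ·hₖ₋₁ + hₖ₋₂ (and likewise for the denominators kₖ):
a_0 = 78: 78/1
a_1 = 1: 79/1
a_2 = 1: 157/2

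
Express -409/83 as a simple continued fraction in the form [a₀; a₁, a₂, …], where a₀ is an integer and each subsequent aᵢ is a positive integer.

-409 ÷ 83 → quotient -5, remainder 6
83 ÷ 6 → quotient 13, remainder 5
6 ÷ 5 → quotient 1, remainder 1
5 ÷ 1 → quotient 5, remainder 0

[-5; 13, 1, 5]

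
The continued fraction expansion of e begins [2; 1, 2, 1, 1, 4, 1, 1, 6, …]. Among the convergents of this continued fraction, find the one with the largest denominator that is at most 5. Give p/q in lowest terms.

11/4

a_0 = 2: 2/1  (≤ bound)
a_1 = 1: 3/1  (≤ bound)
a_2 = 2: 8/3  (≤ bound)
a_3 = 1: 11/4  (≤ bound)
a_4 = 1: 19/7  (> 5, stop)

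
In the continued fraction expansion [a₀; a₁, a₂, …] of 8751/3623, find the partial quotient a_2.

8751 = 2·3623 + 1505, so a_0 = 2
3623 = 2·1505 + 613, so a_1 = 2
1505 = 2·613 + 279, so a_2 = 2

2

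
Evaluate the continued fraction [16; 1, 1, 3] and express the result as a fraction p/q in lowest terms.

116/7

a_0 = 16: 16/1
a_1 = 1: 17/1
a_2 = 1: 33/2
a_3 = 3: 116/7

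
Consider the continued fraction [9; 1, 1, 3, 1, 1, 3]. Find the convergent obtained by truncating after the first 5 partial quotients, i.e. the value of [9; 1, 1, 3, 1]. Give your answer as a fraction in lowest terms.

86/9

Use the convergent recurrence hₖ = aₖ·hₖ₋₁ + hₖ₋₂ (and likewise for the denominators kₖ):
a_0 = 9: 9/1
a_1 = 1: 10/1
a_2 = 1: 19/2
a_3 = 3: 67/7
a_4 = 1: 86/9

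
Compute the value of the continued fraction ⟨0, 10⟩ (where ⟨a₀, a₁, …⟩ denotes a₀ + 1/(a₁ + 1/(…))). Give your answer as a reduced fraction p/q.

Start with 10.
0 + 1/(10/1) = 0 + 1/10 = 1/10

1/10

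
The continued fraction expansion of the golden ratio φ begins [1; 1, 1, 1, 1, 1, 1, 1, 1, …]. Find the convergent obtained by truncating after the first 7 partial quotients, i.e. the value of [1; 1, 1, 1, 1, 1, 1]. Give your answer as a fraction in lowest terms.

21/13

Work from the innermost term outward:
Start with 1.
1 + 1/(1/1) = 1 + 1/1 = 2/1
1 + 1/(2/1) = 1 + 1/2 = 3/2
1 + 1/(3/2) = 1 + 2/3 = 5/3
1 + 1/(5/3) = 1 + 3/5 = 8/5
1 + 1/(8/5) = 1 + 5/8 = 13/8
1 + 1/(13/8) = 1 + 8/13 = 21/13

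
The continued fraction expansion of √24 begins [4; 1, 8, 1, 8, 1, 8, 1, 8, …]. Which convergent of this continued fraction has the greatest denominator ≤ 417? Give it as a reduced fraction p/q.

485/99

a_0 = 4: 4/1  (≤ bound)
a_1 = 1: 5/1  (≤ bound)
a_2 = 8: 44/9  (≤ bound)
a_3 = 1: 49/10  (≤ bound)
a_4 = 8: 436/89  (≤ bound)
a_5 = 1: 485/99  (≤ bound)
a_6 = 8: 4316/881  (> 417, stop)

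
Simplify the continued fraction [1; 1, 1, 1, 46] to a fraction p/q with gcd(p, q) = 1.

233/140

a_0 = 1: 1/1
a_1 = 1: 2/1
a_2 = 1: 3/2
a_3 = 1: 5/3
a_4 = 46: 233/140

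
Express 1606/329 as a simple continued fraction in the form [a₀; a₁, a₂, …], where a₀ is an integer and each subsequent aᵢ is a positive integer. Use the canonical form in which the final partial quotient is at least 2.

[4; 1, 7, 2, 3, 2, 2]

Apply division with remainder until the remainder is 0:
⌊1606/329⌋ = 4, remainder 290
⌊329/290⌋ = 1, remainder 39
⌊290/39⌋ = 7, remainder 17
⌊39/17⌋ = 2, remainder 5
⌊17/5⌋ = 3, remainder 2
⌊5/2⌋ = 2, remainder 1
⌊2/1⌋ = 2, remainder 0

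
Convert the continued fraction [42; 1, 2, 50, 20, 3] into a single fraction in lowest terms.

393407/9220

Starting at the tail and folding back:
Start with 3.
20 + 1/(3/1) = 20 + 1/3 = 61/3
50 + 1/(61/3) = 50 + 3/61 = 3053/61
2 + 1/(3053/61) = 2 + 61/3053 = 6167/3053
1 + 1/(6167/3053) = 1 + 3053/6167 = 9220/6167
42 + 1/(9220/6167) = 42 + 6167/9220 = 393407/9220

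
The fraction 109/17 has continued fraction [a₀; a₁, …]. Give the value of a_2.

2

Repeatedly divide and take the remainder:
109 = 6·17 + 7, so a_0 = 6
17 = 2·7 + 3, so a_1 = 2
7 = 2·3 + 1, so a_2 = 2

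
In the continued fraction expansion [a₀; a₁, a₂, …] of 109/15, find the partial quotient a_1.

3

109 = 7·15 + 4, so a_0 = 7
15 = 3·4 + 3, so a_1 = 3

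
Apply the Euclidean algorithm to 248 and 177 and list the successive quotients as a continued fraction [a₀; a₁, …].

248 ÷ 177 → quotient 1, remainder 71
177 ÷ 71 → quotient 2, remainder 35
71 ÷ 35 → quotient 2, remainder 1
35 ÷ 1 → quotient 35, remainder 0

[1; 2, 2, 35]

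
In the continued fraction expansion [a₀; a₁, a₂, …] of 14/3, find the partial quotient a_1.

14 = 4·3 + 2, so a_0 = 4
3 = 1·2 + 1, so a_1 = 1

1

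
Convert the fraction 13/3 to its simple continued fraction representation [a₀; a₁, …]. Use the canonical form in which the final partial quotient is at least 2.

[4; 3]

Repeatedly divide and take the remainder:
13 = 4·3 + 1, so a_0 = 4
3 = 3·1 + 0, so a_1 = 3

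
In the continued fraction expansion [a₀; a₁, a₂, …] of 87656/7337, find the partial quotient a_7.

2

Run the Euclidean algorithm, recording each quotient:
87656 ÷ 7337 → quotient 11, remainder 6949
7337 ÷ 6949 → quotient 1, remainder 388
6949 ÷ 388 → quotient 17, remainder 353
388 ÷ 353 → quotient 1, remainder 35
353 ÷ 35 → quotient 10, remainder 3
35 ÷ 3 → quotient 11, remainder 2
3 ÷ 2 → quotient 1, remainder 1
2 ÷ 1 → quotient 2, remainder 0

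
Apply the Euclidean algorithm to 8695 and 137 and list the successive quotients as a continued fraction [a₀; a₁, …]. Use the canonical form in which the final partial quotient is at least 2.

Apply division with remainder until the remainder is 0:
8695 ÷ 137 → quotient 63, remainder 64
137 ÷ 64 → quotient 2, remainder 9
64 ÷ 9 → quotient 7, remainder 1
9 ÷ 1 → quotient 9, remainder 0

[63; 2, 7, 9]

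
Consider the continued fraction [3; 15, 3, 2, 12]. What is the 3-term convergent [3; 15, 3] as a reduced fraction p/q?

141/46

Use the convergent recurrence hₖ = aₖ·hₖ₋₁ + hₖ₋₂ (and likewise for the denominators kₖ):
a_0 = 3: 3/1
a_1 = 15: 46/15
a_2 = 3: 141/46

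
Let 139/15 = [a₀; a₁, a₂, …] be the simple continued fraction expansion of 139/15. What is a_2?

Apply division with remainder until the remainder is 0:
139 ÷ 15 → quotient 9, remainder 4
15 ÷ 4 → quotient 3, remainder 3
4 ÷ 3 → quotient 1, remainder 1

1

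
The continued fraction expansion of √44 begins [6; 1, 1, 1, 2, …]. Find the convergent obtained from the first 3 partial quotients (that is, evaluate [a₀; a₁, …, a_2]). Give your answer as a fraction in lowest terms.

13/2

a_0 = 6: 6/1
a_1 = 1: 7/1
a_2 = 1: 13/2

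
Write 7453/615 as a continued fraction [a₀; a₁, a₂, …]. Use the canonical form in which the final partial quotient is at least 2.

Repeatedly divide and take the remainder:
⌊7453/615⌋ = 12, remainder 73
⌊615/73⌋ = 8, remainder 31
⌊73/31⌋ = 2, remainder 11
⌊31/11⌋ = 2, remainder 9
⌊11/9⌋ = 1, remainder 2
⌊9/2⌋ = 4, remainder 1
⌊2/1⌋ = 2, remainder 0

[12; 8, 2, 2, 1, 4, 2]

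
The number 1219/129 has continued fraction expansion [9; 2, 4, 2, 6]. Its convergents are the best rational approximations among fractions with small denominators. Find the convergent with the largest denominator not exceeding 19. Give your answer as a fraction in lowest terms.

a_0 = 9: 9/1  (≤ bound)
a_1 = 2: 19/2  (≤ bound)
a_2 = 4: 85/9  (≤ bound)
a_3 = 2: 189/20  (> 19, stop)

85/9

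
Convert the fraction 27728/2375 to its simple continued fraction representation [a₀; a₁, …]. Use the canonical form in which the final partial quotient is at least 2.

[11; 1, 2, 13, 11, 1, 4]

27728 = 11·2375 + 1603, so a_0 = 11
2375 = 1·1603 + 772, so a_1 = 1
1603 = 2·772 + 59, so a_2 = 2
772 = 13·59 + 5, so a_3 = 13
59 = 11·5 + 4, so a_4 = 11
5 = 1·4 + 1, so a_5 = 1
4 = 4·1 + 0, so a_6 = 4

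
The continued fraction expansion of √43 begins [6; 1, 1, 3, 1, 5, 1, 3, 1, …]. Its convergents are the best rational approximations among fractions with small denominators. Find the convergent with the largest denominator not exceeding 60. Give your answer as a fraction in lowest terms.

List convergents until the denominator exceeds the bound:
a_0 = 6: 6/1  (≤ bound)
a_1 = 1: 7/1  (≤ bound)
a_2 = 1: 13/2  (≤ bound)
a_3 = 3: 46/7  (≤ bound)
a_4 = 1: 59/9  (≤ bound)
a_5 = 5: 341/52  (≤ bound)
a_6 = 1: 400/61  (> 60, stop)

341/52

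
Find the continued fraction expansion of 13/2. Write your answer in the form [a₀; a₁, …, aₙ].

13 = 6·2 + 1, so a_0 = 6
2 = 2·1 + 0, so a_1 = 2

[6; 2]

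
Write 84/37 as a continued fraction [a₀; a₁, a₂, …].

84 = 2·37 + 10, so a_0 = 2
37 = 3·10 + 7, so a_1 = 3
10 = 1·7 + 3, so a_2 = 1
7 = 2·3 + 1, so a_3 = 2
3 = 3·1 + 0, so a_4 = 3

[2; 3, 1, 2, 3]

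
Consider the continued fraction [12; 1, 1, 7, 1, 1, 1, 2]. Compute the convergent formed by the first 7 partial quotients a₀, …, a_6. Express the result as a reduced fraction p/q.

Start with 1.
1 + 1/(1/1) = 1 + 1/1 = 2/1
1 + 1/(2/1) = 1 + 1/2 = 3/2
7 + 1/(3/2) = 7 + 2/3 = 23/3
1 + 1/(23/3) = 1 + 3/23 = 26/23
1 + 1/(26/23) = 1 + 23/26 = 49/26
12 + 1/(49/26) = 12 + 26/49 = 614/49

614/49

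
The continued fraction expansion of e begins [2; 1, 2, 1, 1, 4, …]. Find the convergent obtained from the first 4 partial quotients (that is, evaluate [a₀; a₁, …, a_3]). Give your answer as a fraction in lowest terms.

11/4

Work from the innermost term outward:
Start with 1.
2 + 1/(1/1) = 2 + 1/1 = 3/1
1 + 1/(3/1) = 1 + 1/3 = 4/3
2 + 1/(4/3) = 2 + 3/4 = 11/4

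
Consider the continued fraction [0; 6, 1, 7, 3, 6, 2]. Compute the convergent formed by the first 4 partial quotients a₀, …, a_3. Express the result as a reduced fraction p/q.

8/55

Use the convergent recurrence hₖ = aₖ·hₖ₋₁ + hₖ₋₂ (and likewise for the denominators kₖ):
a_0 = 0: 0/1
a_1 = 6: 1/6
a_2 = 1: 1/7
a_3 = 7: 8/55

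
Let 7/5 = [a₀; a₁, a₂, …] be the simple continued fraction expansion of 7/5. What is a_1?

Apply division with remainder until the remainder is 0:
⌊7/5⌋ = 1, remainder 2
⌊5/2⌋ = 2, remainder 1

2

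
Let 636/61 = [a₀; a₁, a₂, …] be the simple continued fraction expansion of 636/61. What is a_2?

2

Apply division with remainder until the remainder is 0:
636 ÷ 61 → quotient 10, remainder 26
61 ÷ 26 → quotient 2, remainder 9
26 ÷ 9 → quotient 2, remainder 8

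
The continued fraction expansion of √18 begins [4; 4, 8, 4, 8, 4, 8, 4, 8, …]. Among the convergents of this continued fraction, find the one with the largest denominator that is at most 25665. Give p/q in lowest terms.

a_0 = 4: 4/1  (≤ bound)
a_1 = 4: 17/4  (≤ bound)
a_2 = 8: 140/33  (≤ bound)
a_3 = 4: 577/136  (≤ bound)
a_4 = 8: 4756/1121  (≤ bound)
a_5 = 4: 19601/4620  (≤ bound)
a_6 = 8: 161564/38081  (> 25665, stop)

19601/4620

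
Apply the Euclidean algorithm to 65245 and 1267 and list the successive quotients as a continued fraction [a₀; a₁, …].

[51; 2, 57, 11]

Repeatedly divide and take the remainder:
65245 ÷ 1267 → quotient 51, remainder 628
1267 ÷ 628 → quotient 2, remainder 11
628 ÷ 11 → quotient 57, remainder 1
11 ÷ 1 → quotient 11, remainder 0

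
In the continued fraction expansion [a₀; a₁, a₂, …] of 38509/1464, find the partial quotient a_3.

⌊38509/1464⌋ = 26, remainder 445
⌊1464/445⌋ = 3, remainder 129
⌊445/129⌋ = 3, remainder 58
⌊129/58⌋ = 2, remainder 13

2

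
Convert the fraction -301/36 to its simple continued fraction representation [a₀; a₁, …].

[-9; 1, 1, 1, 3, 3]

-301 = -9·36 + 23, so a_0 = -9
36 = 1·23 + 13, so a_1 = 1
23 = 1·13 + 10, so a_2 = 1
13 = 1·10 + 3, so a_3 = 1
10 = 3·3 + 1, so a_4 = 3
3 = 3·1 + 0, so a_5 = 3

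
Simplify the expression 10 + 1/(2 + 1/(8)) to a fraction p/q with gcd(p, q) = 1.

Build up convergents one term at a time:
a_0 = 10: 10/1
a_1 = 2: 21/2
a_2 = 8: 178/17

178/17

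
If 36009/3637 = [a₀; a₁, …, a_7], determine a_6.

2

36009 ÷ 3637 → quotient 9, remainder 3276
3637 ÷ 3276 → quotient 1, remainder 361
3276 ÷ 361 → quotient 9, remainder 27
361 ÷ 27 → quotient 13, remainder 10
27 ÷ 10 → quotient 2, remainder 7
10 ÷ 7 → quotient 1, remainder 3
7 ÷ 3 → quotient 2, remainder 1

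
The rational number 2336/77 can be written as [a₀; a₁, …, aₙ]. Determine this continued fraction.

[30; 2, 1, 25]

Apply division with remainder until the remainder is 0:
2336 ÷ 77 → quotient 30, remainder 26
77 ÷ 26 → quotient 2, remainder 25
26 ÷ 25 → quotient 1, remainder 1
25 ÷ 1 → quotient 25, remainder 0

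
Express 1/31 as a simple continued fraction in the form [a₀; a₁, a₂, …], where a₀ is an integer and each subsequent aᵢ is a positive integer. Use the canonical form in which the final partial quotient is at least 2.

1 ÷ 31 → quotient 0, remainder 1
31 ÷ 1 → quotient 31, remainder 0

[0; 31]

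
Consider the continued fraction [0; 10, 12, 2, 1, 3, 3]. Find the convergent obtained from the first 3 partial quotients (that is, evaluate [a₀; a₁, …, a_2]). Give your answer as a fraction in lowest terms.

Start with 12.
10 + 1/(12/1) = 10 + 1/12 = 121/12
0 + 1/(121/12) = 0 + 12/121 = 12/121

12/121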